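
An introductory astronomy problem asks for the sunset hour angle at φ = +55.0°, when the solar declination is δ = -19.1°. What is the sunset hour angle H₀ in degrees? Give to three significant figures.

cos H₀ = −tan φ · tan δ = −tan(+55.0°) × tan(-19.100°) = 0.4945, so H₀ = 1.0535 rad = 60.36°.

H₀ = 60.4°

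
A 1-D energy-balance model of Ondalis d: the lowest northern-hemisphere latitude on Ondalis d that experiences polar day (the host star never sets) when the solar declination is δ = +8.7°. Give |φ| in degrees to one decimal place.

|φ| = 81.3°

Polar day requires cos H₀ = −tan φ tan δ ≤ −1, i.e. tan φ tan δ ≥ 1.
The boundary is |tan φ| · |tan δ| = 1, so |φ| = 90° − |δ| = 90° − 8.7° = 81.3° in the northern hemisphere.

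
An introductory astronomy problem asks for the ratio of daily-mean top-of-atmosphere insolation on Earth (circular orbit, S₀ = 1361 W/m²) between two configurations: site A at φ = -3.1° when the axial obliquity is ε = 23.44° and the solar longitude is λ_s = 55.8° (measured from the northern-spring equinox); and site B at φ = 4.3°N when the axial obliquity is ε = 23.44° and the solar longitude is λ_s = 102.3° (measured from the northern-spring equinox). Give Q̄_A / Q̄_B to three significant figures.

Q̄_A / Q̄_B ≈ 0.948

— Configuration A (φ=-3.1°):
Solar declination: sin δ = sin ε · sin λ_s = sin 23.44° × sin 55.8° = 0.32900, so δ = +19.208°.
cos H₀ = −tan(-3.1°) tan(+19.208°) = 0.0189, H₀ = 1.5519 rad.
Bracket: H₀ sin φ sin δ + cos φ cos δ sin H₀ = 1.5519×-0.05408×0.32900 + 0.99854×0.94433×0.99982 = -0.027612 + 0.942782 = 0.915170.
Q̄ = (S₀/π) × [bracket] = (1361/π) × 0.915170 = 396.47 W/m².
— Configuration B (φ=+4.3°):
Solar declination: sin δ = sin ε · sin λ_s = sin 23.44° × sin 102.3° = 0.38866, so δ = +22.871°.
cos H₀ = −tan(+4.3°) tan(+22.871°) = -0.0317, H₀ = 1.6025 rad.
Bracket: H₀ sin φ sin δ + cos φ cos δ sin H₀ = 1.6025×0.07498×0.38866 + 0.99719×0.92138×0.99950 = 0.046700 + 0.918332 = 0.965032.
Q̄ = (S₀/π) × [bracket] = (1361/π) × 0.965032 = 418.07 W/m².
Ratio Q̄_A / Q̄_B = 396.47 / 418.07 = 0.9483.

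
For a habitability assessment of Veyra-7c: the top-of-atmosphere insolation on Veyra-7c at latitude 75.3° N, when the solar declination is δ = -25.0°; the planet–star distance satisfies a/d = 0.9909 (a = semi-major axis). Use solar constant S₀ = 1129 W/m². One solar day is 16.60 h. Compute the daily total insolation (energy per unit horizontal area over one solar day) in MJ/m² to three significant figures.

cos H₀ = −tan(+75.3°) tan(-25.000°) = 1.7775 ≥ 1 ⇒ polar night, H₀ = 0 and Q̄ = 0.
Inverse-square distance factor (a/d)² = 0.9909² = 0.981883.
Daily total = Q̄ × 16.60 h × 3600 s/h = 0.00 MJ/m².

0.00 MJ/m²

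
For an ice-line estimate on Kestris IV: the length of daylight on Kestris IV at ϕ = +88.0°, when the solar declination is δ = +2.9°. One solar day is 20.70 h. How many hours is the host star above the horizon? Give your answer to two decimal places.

Sunrise equation: cos h₀ = −tan ϕ · tan δ = -1.4507 ≤ −1, so the host star never sets (polar day) and h₀ = π.
Daylight = 2h₀/(2π) × 20.70 h = (3.1416/π) × 20.70 = 20.70 h.

20.70 h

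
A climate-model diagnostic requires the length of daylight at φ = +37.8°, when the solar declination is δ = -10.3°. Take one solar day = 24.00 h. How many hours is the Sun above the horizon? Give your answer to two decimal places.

10.92 h

cos H₀ = −tan φ · tan δ = −tan(+37.8°) × tan(-10.300°) = 0.1410, so H₀ = 1.4294 rad = 81.90°.
Daylight = 2H₀/(2π) × 24.00 h = (1.4294/π) × 24.00 = 10.92 h.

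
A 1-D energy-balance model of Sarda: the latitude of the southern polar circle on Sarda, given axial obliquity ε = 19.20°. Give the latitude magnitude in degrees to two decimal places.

70.80°

The polar circle is the lowest latitude that experiences at least one full rotation of continuous darkness at the northern-summer solstice; it lies at |ϕ| = 90° − ε = 90° − 19.20° = 70.80°.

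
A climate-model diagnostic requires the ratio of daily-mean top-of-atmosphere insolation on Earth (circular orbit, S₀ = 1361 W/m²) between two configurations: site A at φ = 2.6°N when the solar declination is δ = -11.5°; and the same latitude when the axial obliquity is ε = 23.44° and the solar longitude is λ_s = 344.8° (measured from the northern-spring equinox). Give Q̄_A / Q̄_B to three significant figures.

Q̄_A / Q̄_B ≈ 0.978

— Configuration A (φ=+2.6°):
cos H₀ = −tan(+2.6°) tan(-11.500°) = 0.0092, H₀ = 1.5616 rad.
Bracket: H₀ sin φ sin δ + cos φ cos δ sin H₀ = 1.5616×0.04536×-0.19937 + 0.99897×0.97992×0.99996 = -0.014122 + 0.978872 = 0.964750.
Q̄ = (S₀/π) × [bracket] = (1361/π) × 0.964750 = 417.95 W/m².
— Configuration B (φ=+2.6°):
Solar declination: sin δ = sin ε · sin λ_s = sin 23.44° × sin 344.8° = -0.10430, so δ = -5.987°.
cos H₀ = −tan(+2.6°) tan(-5.987°) = 0.0048, H₀ = 1.5660 rad.
Bracket: H₀ sin φ sin δ + cos φ cos δ sin H₀ = 1.5660×0.04536×-0.10430 + 0.99897×0.99455×0.99999 = -0.007409 + 0.993516 = 0.986107.
Q̄ = (S₀/π) × [bracket] = (1361/π) × 0.986107 = 427.20 W/m².
Ratio Q̄_A / Q̄_B = 417.95 / 427.20 = 0.9783.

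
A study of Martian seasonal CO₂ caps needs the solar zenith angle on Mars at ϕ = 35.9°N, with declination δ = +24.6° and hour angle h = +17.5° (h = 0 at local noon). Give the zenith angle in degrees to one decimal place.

θ_z = 18.8°

cos θ_z = sin ϕ sin δ + cos ϕ cos δ cos h = 0.244096 + 0.702431 = 0.946527.
θ_z = arccos(0.946527) = 18.8°.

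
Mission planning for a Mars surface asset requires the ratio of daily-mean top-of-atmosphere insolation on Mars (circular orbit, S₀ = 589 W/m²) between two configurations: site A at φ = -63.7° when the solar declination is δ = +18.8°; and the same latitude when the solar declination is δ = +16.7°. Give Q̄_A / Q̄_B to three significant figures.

— Configuration A (φ=-63.7°):
cos H₀ = −tan(-63.7°) tan(+18.800°) = 0.6888, H₀ = 0.8110 rad.
Bracket: H₀ sin φ sin δ + cos φ cos δ sin H₀ = 0.8110×-0.89649×0.32227 + 0.44307×0.94665×0.72495 = -0.234307 + 0.304067 = 0.069760.
Q̄ = (S₀/π) × [bracket] = (589/π) × 0.069760 = 13.079 W/m².
— Configuration B (φ=-63.7°):
cos H₀ = −tan(-63.7°) tan(+16.700°) = 0.6070, H₀ = 0.9185 rad.
Bracket: H₀ sin φ sin δ + cos φ cos δ sin H₀ = 0.9185×-0.89649×0.28736 + 0.44307×0.95782×0.79468 = -0.236620 + 0.337247 = 0.100627.
Q̄ = (S₀/π) × [bracket] = (589/π) × 0.100627 = 18.866 W/m².
Ratio Q̄_A / Q̄_B = 13.079 / 18.866 = 0.6933.

Q̄_A / Q̄_B ≈ 0.693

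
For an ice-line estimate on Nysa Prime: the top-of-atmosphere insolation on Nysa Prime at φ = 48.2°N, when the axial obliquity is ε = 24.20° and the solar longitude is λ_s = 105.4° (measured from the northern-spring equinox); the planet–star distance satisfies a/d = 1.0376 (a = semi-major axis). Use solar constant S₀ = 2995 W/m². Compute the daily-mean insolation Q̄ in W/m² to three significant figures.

Q̄ ≈ 1.18e+03 W/m²

Solar declination: sin δ = sin ε · sin λ_s = sin 24.20° × sin 105.4° = 0.39520, so δ = +23.279°.
cos H₀ = −tan(+48.2°) tan(+23.279°) = -0.4812, H₀ = 2.0728 rad.
Bracket: H₀ sin φ sin δ + cos φ cos δ sin H₀ = 2.0728×0.74548×0.39520 + 0.66653×0.91859×0.87662 = 0.610675 + 0.536726 = 1.147401.
Inverse-square distance factor (a/d)² = 1.0376² = 1.076614.
Q̄ = (S₀/π) × 1.076614 × [bracket] = (2995/π) × 1.076614 × 1.147401 = 1178 W/m².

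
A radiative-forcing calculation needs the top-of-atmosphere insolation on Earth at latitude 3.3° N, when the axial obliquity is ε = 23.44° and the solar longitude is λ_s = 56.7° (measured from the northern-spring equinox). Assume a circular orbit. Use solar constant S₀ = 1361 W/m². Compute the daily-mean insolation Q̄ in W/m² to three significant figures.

Q̄ ≈ 421 W/m²

Solar declination: sin δ = sin ε · sin λ_s = sin 23.44° × sin 56.7° = 0.33247, so δ = +19.419°.
cos H₀ = −tan(+3.3°) tan(+19.419°) = -0.0203, H₀ = 1.5911 rad.
Bracket: H₀ sin φ sin δ + cos φ cos δ sin H₀ = 1.5911×0.05756×0.33247 + 0.99834×0.94311×0.99979 = 0.030449 + 0.941347 = 0.971796.
Q̄ = (S₀/π) × [bracket] = (1361/π) × 0.971796 = 421.0 W/m².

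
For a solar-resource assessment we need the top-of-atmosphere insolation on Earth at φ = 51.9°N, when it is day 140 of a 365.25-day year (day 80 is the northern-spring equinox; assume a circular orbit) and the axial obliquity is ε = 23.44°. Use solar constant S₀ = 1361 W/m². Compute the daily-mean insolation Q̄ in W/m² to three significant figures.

Q̄ ≈ 462 W/m²

Solar longitude: λ_s = 360° × (140 − 80)/365.25 = 59.138°.
sin δ = sin 23.44° × sin 59.138° = 0.34146, so δ = +19.966°.
cos H₀ = −tan(+51.9°) tan(+19.966°) = -0.4633, H₀ = 2.0525 rad.
Bracket: H₀ sin φ sin δ + cos φ cos δ sin H₀ = 2.0525×0.78694×0.34146 + 0.61704×0.93990×0.88619 = 0.551524 + 0.513951 = 1.065475.
Q̄ = (S₀/π) × [bracket] = (1361/π) × 1.065475 = 461.6 W/m².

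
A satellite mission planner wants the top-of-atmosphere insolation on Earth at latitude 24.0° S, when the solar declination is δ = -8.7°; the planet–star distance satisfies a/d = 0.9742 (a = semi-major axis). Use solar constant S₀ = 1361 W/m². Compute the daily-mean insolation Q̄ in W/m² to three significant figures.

cos H₀ = −tan(-24.0°) tan(-8.700°) = -0.0681, H₀ = 1.6390 rad.
Bracket: H₀ sin φ sin δ + cos φ cos δ sin H₀ = 1.6390×-0.40674×-0.15126 + 0.91355×0.98849×0.99768 = 0.100837 + 0.900940 = 1.001777.
Inverse-square distance factor (a/d)² = 0.9742² = 0.949066.
Q̄ = (S₀/π) × 0.949066 × [bracket] = (1361/π) × 0.949066 × 1.001777 = 411.9 W/m².

Q̄ ≈ 412 W/m²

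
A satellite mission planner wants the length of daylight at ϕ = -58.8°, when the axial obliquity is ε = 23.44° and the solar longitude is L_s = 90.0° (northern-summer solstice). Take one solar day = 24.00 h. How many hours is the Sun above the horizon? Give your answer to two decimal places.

5.90 h

Solar declination: sin δ = sin ε · sin L_s = sin 23.44° × sin 90.0° = 0.39779, so δ = +23.440°.
cos h₀ = −tan ϕ · tan δ = −tan(-58.8°) × tan(+23.440°) = 0.7159, so h₀ = 0.7729 rad = 44.28°.
Daylight = 2h₀/(2π) × 24.00 h = (0.7729/π) × 24.00 = 5.90 h.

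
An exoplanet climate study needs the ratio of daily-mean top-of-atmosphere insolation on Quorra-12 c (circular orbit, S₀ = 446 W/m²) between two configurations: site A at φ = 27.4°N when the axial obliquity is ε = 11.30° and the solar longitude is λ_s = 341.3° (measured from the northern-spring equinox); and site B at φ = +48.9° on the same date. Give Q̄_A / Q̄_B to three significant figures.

Q̄_A / Q̄_B ≈ 1.44

— Configuration A (φ=+27.4°):
Solar declination: sin δ = sin ε · sin λ_s = sin 11.30° × sin 341.3° = -0.06282, so δ = -3.602°.
cos H₀ = −tan(+27.4°) tan(-3.602°) = 0.0326, H₀ = 1.5382 rad.
Bracket: H₀ sin φ sin δ + cos φ cos δ sin H₀ = 1.5382×0.46020×-0.06282 + 0.88782×0.99802×0.99947 = -0.044469 + 0.885593 = 0.841124.
Q̄ = (S₀/π) × [bracket] = (446/π) × 0.841124 = 119.41 W/m².
— Configuration B (φ=+48.9°):
cos H₀ = −tan(+48.9°) tan(-3.602°) = 0.0722, H₀ = 1.4986 rad.
Bracket: H₀ sin φ sin δ + cos φ cos δ sin H₀ = 1.4986×0.75356×-0.06282 + 0.65738×0.99802×0.99739 = -0.070942 + 0.654366 = 0.583424.
Q̄ = (S₀/π) × [bracket] = (446/π) × 0.583424 = 82.826 W/m².
Ratio Q̄_A / Q̄_B = 119.41 / 82.826 = 1.442.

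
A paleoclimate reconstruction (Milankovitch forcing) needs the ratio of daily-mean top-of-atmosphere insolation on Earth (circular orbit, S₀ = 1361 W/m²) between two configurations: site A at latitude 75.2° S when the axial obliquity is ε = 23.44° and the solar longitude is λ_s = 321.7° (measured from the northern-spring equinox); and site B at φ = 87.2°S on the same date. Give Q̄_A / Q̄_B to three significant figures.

Q̄_A / Q̄_B ≈ 0.970

— Configuration A (φ=-75.2°):
Solar declination: sin δ = sin ε · sin λ_s = sin 23.44° × sin 321.7° = -0.24654, so δ = -14.273°.
cos H₀ = −tan(-75.2°) tan(-14.273°) = -0.9628, H₀ = 2.8681 rad.
Bracket: H₀ sin φ sin δ + cos φ cos δ sin H₀ = 2.8681×-0.96682×-0.24654 + 0.25545×0.96913×0.27007 = 0.683640 + 0.066860 = 0.750500.
Q̄ = (S₀/π) × [bracket] = (1361/π) × 0.750500 = 325.13 W/m².
— Configuration B (φ=-87.2°):
cos H₀ = −tan(-87.2°) tan(-14.273°) = -5.2015 ≤ −1 ⇒ polar day, H₀ = π.
Bracket: H₀ sin φ sin δ + cos φ cos δ sin H₀ = 3.1416×-0.99881×-0.24654 + 0.04885×0.96913×0.00000 = 0.773608 + 0.000000 = 0.773608.
Q̄ = (S₀/π) × [bracket] = (1361/π) × 0.773608 = 335.14 W/m².
Ratio Q̄_A / Q̄_B = 325.13 / 335.14 = 0.9701.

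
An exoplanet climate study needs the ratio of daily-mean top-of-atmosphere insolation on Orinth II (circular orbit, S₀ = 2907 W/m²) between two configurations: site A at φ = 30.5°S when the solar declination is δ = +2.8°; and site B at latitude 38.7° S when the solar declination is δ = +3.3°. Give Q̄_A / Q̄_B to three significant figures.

Q̄_A / Q̄_B ≈ 1.14

— Configuration A (φ=-30.5°):
cos H₀ = −tan(-30.5°) tan(+2.800°) = 0.0288, H₀ = 1.5420 rad.
Bracket: H₀ sin φ sin δ + cos φ cos δ sin H₀ = 1.5420×-0.50754×0.04885 + 0.86163×0.99881×0.99958 = -0.038231 + 0.860243 = 0.822012.
Q̄ = (S₀/π) × [bracket] = (2907/π) × 0.822012 = 760.63 W/m².
— Configuration B (φ=-38.7°):
cos H₀ = −tan(-38.7°) tan(+3.300°) = 0.0462, H₀ = 1.5246 rad.
Bracket: H₀ sin φ sin δ + cos φ cos δ sin H₀ = 1.5246×-0.62524×0.05756 + 0.78043×0.99834×0.99893 = -0.054869 + 0.778301 = 0.723432.
Q̄ = (S₀/π) × [bracket] = (2907/π) × 0.723432 = 669.41 W/m².
Ratio Q̄_A / Q̄_B = 760.63 / 669.41 = 1.136.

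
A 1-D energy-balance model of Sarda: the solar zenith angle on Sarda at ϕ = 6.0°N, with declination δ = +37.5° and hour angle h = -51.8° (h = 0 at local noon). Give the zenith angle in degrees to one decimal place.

θ_z = 56.5°

cos θ_z = sin ϕ sin δ + cos ϕ cos δ cos h = 0.063633 + 0.487929 = 0.551562.
θ_z = arccos(0.551562) = 56.5°.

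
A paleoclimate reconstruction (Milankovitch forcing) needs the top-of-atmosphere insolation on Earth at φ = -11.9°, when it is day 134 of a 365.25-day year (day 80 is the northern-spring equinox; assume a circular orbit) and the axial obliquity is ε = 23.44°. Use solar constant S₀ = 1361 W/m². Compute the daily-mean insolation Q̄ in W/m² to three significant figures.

Q̄ ≈ 358 W/m²

Solar longitude: λ_s = 360° × (134 − 80)/365.25 = 53.224°.
sin δ = sin 23.44° × sin 53.224° = 0.31862, so δ = +18.580°.
cos H₀ = −tan(-11.9°) tan(+18.580°) = 0.0708, H₀ = 1.4999 rad.
Bracket: H₀ sin φ sin δ + cos φ cos δ sin H₀ = 1.4999×-0.20620×0.31862 + 0.97851×0.94788×0.99749 = -0.098543 + 0.925182 = 0.826639.
Q̄ = (S₀/π) × [bracket] = (1361/π) × 0.826639 = 358.1 W/m².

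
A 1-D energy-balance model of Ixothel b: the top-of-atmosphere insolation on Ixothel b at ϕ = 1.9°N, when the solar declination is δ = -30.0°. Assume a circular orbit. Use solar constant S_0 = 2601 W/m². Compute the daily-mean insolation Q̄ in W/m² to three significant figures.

cos h₀ = −tan(+1.9°) tan(-30.000°) = 0.0192, h₀ = 1.5516 rad.
Bracket: h₀ sin ϕ sin δ + cos ϕ cos δ sin h₀ = 1.5516×0.03316×-0.50000 + 0.99945×0.86603×0.99982 = -0.025726 + 0.865398 = 0.839672.
Q̄ = (S_0/π) × [bracket] = (2601/π) × 0.839672 = 695.2 W/m².

Q̄ ≈ 695 W/m²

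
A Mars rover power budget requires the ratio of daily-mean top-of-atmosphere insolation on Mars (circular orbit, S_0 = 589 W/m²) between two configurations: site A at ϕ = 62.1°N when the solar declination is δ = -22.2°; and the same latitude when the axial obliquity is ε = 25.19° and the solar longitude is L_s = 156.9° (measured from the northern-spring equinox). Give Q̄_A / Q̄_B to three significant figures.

— Configuration A (ϕ=+62.1°):
cos h₀ = −tan(+62.1°) tan(-22.200°) = 0.7708, h₀ = 0.6908 rad.
Bracket: h₀ sin ϕ sin δ + cos ϕ cos δ sin h₀ = 0.6908×0.88377×-0.37784 + 0.46793×0.92587×0.63713 = -0.230674 + 0.276032 = 0.045358.
Q̄ = (S_0/π) × [bracket] = (589/π) × 0.045358 = 8.5039 W/m².
— Configuration B (ϕ=+62.1°):
Solar declination: sin δ = sin ε · sin L_s = sin 25.19° × sin 156.9° = 0.16699, so δ = +9.613°.
cos h₀ = −tan(+62.1°) tan(+9.613°) = -0.3199, h₀ = 1.8964 rad.
Bracket: h₀ sin ϕ sin δ + cos ϕ cos δ sin h₀ = 1.8964×0.88377×0.16699 + 0.46793×0.98596×0.94746 = 0.279872 + 0.437120 = 0.716992.
Q̄ = (S_0/π) × [bracket] = (589/π) × 0.716992 = 134.42 W/m².
Ratio Q̄_A / Q̄_B = 8.5039 / 134.42 = 0.06326.

Q̄_A / Q̄_B ≈ 0.0633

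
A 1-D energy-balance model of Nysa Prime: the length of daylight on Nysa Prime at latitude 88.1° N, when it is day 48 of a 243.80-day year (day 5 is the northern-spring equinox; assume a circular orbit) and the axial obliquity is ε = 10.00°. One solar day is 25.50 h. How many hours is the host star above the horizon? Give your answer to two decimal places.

25.50 h

Solar longitude: L_s = 360° × (48 − 5)/243.80 = 63.495°.
sin δ = sin 10.00° × sin 63.495° = 0.15540, so δ = +8.940°.
Sunrise equation: cos h₀ = −tan ϕ · tan δ = -4.7420 ≤ −1, so the host star never sets (polar day) and h₀ = π.
Daylight = 2h₀/(2π) × 25.50 h = (3.1416/π) × 25.50 = 25.50 h.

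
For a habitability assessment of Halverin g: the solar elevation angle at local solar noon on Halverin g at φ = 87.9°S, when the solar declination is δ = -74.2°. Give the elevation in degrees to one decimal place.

76.3°

At local noon the hour angle is zero, so the zenith angle equals |φ − δ| = |-87.9° − (-74.200°)| = 13.700°.
Elevation = 90° − 13.700° = 76.3°.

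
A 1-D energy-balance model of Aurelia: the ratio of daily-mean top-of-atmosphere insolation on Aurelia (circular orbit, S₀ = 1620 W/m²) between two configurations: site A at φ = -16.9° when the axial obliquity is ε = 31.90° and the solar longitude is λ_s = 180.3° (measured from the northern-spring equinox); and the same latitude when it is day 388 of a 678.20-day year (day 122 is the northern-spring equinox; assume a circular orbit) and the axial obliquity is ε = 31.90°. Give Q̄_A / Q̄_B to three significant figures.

— Configuration A (φ=-16.9°):
Solar declination: sin δ = sin ε · sin λ_s = sin 31.90° × sin 180.3° = -0.00277, so δ = -0.159°.
cos H₀ = −tan(-16.9°) tan(-0.159°) = -0.0008, H₀ = 1.5716 rad.
Bracket: H₀ sin φ sin δ + cos φ cos δ sin H₀ = 1.5716×-0.29070×-0.00277 + 0.95681×1.00000×1.00000 = 0.001266 + 0.956810 = 0.958076.
Q̄ = (S₀/π) × [bracket] = (1620/π) × 0.958076 = 494.04 W/m².
— Configuration B (φ=-16.9°):
Solar longitude: λ_s = 360° × (388 − 122)/678.20 = 141.197°.
sin δ = sin 31.90° × sin 141.197° = 0.33114, so δ = +19.338°.
cos H₀ = −tan(-16.9°) tan(+19.338°) = 0.1066, H₀ = 1.4640 rad.
Bracket: H₀ sin φ sin δ + cos φ cos δ sin H₀ = 1.4640×-0.29070×0.33114 + 0.95681×0.94358×0.99430 = -0.140928 + 0.897681 = 0.756753.
Q̄ = (S₀/π) × [bracket] = (1620/π) × 0.756753 = 390.23 W/m².
Ratio Q̄_A / Q̄_B = 494.04 / 390.23 = 1.266.

Q̄_A / Q̄_B ≈ 1.27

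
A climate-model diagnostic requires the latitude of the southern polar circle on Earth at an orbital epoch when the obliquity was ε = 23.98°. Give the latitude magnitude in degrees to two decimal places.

The polar circle is the lowest latitude that experiences at least one full rotation of continuous darkness at the northern-summer solstice; it lies at |φ| = 90° − ε = 90° − 23.98° = 66.02°.

66.02°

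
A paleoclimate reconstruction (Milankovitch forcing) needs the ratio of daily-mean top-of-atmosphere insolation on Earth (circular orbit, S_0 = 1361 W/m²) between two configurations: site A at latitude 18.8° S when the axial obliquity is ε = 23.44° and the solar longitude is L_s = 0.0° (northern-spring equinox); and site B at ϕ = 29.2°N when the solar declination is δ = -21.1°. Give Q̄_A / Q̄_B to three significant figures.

Q̄_A / Q̄_B ≈ 1.70

— Configuration A (ϕ=-18.8°):
Solar declination: sin δ = sin ε · sin L_s = sin 23.44° × sin 0.0° = 0.00000, so δ = +0.000°.
cos h₀ = −tan(-18.8°) tan(+0.000°) = 0.0000, h₀ = 1.5708 rad.
Bracket: h₀ sin ϕ sin δ + cos ϕ cos δ sin h₀ = 1.5708×-0.32227×0.00000 + 0.94665×1.00000×1.00000 = -0.000000 + 0.946650 = 0.946650.
Q̄ = (S_0/π) × [bracket] = (1361/π) × 0.946650 = 410.11 W/m².
— Configuration B (ϕ=+29.2°):
cos h₀ = −tan(+29.2°) tan(-21.100°) = 0.2157, h₀ = 1.3534 rad.
Bracket: h₀ sin ϕ sin δ + cos ϕ cos δ sin h₀ = 1.3534×0.48786×-0.36000 + 0.87292×0.93295×0.97647 = -0.237697 + 0.795228 = 0.557531.
Q̄ = (S_0/π) × [bracket] = (1361/π) × 0.557531 = 241.53 W/m².
Ratio Q̄_A / Q̄_B = 410.11 / 241.53 = 1.698.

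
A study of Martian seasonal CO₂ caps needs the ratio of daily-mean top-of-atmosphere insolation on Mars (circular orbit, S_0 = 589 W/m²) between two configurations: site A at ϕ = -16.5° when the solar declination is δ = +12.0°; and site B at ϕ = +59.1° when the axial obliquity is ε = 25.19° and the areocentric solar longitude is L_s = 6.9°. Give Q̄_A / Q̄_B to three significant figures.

Q̄_A / Q̄_B ≈ 1.45

— Configuration A (ϕ=-16.5°):
cos h₀ = −tan(-16.5°) tan(+12.000°) = 0.0630, h₀ = 1.5078 rad.
Bracket: h₀ sin ϕ sin δ + cos ϕ cos δ sin h₀ = 1.5078×-0.28402×0.20791 + 0.95882×0.97815×0.99802 = -0.089036 + 0.936013 = 0.846977.
Q̄ = (S_0/π) × [bracket] = (589/π) × 0.846977 = 158.80 W/m².
— Configuration B (ϕ=+59.1°):
sin δ = sin 25.19° × sin 6.9° = 0.05113, so δ = +2.931°.
cos h₀ = −tan(+59.1°) tan(+2.931°) = -0.0855, h₀ = 1.6564 rad.
Bracket: h₀ sin ϕ sin δ + cos ϕ cos δ sin h₀ = 1.6564×0.85806×0.05113 + 0.51354×0.99869×0.99633 = 0.072671 + 0.510985 = 0.583656.
Q̄ = (S_0/π) × [bracket] = (589/π) × 0.583656 = 109.43 W/m².
Ratio Q̄_A / Q̄_B = 158.80 / 109.43 = 1.451.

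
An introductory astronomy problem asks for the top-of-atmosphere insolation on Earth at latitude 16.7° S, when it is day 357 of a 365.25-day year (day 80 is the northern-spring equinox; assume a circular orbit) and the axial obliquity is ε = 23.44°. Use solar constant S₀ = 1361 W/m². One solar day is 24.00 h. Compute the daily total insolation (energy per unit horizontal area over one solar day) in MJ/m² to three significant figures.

Solar longitude: λ_s = 360° × (357 − 80)/365.25 = 273.018°.
sin δ = sin 23.44° × sin 273.018° = -0.39724, so δ = -23.406°.
cos H₀ = −tan(-16.7°) tan(-23.406°) = -0.1299, H₀ = 1.7010 rad.
Bracket: H₀ sin φ sin δ + cos φ cos δ sin H₀ = 1.7010×-0.28736×-0.39724 + 0.95782×0.91772×0.99153 = 0.194171 + 0.871565 = 1.065736.
Q̄ = (S₀/π) × [bracket] = (1361/π) × 1.065736 = 461.70 W/m².
Daily total = Q̄ × 24.00 h × 3600 s/h = 461.70 × 24.00 × 3600 / 10⁶ = 39.89 MJ/m².

39.9 MJ/m²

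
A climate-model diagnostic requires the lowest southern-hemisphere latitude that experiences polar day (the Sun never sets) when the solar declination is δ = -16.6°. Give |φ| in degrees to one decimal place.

Polar day requires cos H₀ = −tan φ tan δ ≤ −1, i.e. tan φ tan δ ≥ 1.
The boundary is |tan φ| · |tan δ| = 1, so |φ| = 90° − |δ| = 90° − 16.6° = 73.4° in the southern hemisphere.

|φ| = 73.4°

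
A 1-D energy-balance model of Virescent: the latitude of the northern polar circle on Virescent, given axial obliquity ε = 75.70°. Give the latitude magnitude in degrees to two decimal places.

14.30°

The polar circle is the lowest latitude that experiences at least one full rotation of continuous daylight at the northern-summer solstice; it lies at |ϕ| = 90° − ε = 90° − 75.70° = 14.30°.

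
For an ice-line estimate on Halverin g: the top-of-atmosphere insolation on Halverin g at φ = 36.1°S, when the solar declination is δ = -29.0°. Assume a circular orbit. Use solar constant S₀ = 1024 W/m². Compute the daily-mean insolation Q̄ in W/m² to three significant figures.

Q̄ ≈ 396 W/m²

cos H₀ = −tan(-36.1°) tan(-29.000°) = -0.4042, H₀ = 1.9869 rad.
Bracket: H₀ sin φ sin δ + cos φ cos δ sin H₀ = 1.9869×-0.58920×-0.48481 + 0.80799×0.87462×0.91467 = 0.567558 + 0.646383 = 1.213941.
Q̄ = (S₀/π) × [bracket] = (1024/π) × 1.213941 = 395.7 W/m².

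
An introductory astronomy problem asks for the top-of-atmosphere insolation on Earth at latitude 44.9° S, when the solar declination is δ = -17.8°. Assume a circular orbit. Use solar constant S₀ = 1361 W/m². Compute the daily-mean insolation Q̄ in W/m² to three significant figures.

Q̄ ≈ 454 W/m²

cos H₀ = −tan(-44.9°) tan(-17.800°) = -0.3199, H₀ = 1.8965 rad.
Bracket: H₀ sin φ sin δ + cos φ cos δ sin H₀ = 1.8965×-0.70587×-0.30570 + 0.70834×0.95213×0.94744 = 0.409235 + 0.638984 = 1.048219.
Q̄ = (S₀/π) × [bracket] = (1361/π) × 1.048219 = 454.1 W/m².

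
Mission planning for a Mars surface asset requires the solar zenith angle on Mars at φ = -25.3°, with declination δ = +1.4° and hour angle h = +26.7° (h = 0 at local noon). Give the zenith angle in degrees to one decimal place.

θ_z = 37.2°

cos θ_z = sin φ sin δ + cos φ cos δ cos h = -0.010441 + 0.807440 = 0.796999.
θ_z = arccos(0.796999) = 37.2°.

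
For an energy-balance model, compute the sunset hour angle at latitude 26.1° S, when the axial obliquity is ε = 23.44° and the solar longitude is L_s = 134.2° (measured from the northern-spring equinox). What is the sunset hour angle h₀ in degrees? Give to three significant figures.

Solar declination: sin δ = sin ε · sin L_s = sin 23.44° × sin 134.2° = 0.28518, so δ = +16.570°.
cos h₀ = −tan ϕ · tan δ = −tan(-26.1°) × tan(+16.570°) = 0.1458, so h₀ = 1.4245 rad = 81.62°.

h₀ = 81.6°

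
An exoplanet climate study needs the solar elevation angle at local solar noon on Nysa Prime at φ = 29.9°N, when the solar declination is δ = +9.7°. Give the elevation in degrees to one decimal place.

69.8°

At local noon the hour angle is zero, so the zenith angle equals |φ − δ| = |+29.9° − (+9.700°)| = 20.200°.
Elevation = 90° − 20.200° = 69.8°.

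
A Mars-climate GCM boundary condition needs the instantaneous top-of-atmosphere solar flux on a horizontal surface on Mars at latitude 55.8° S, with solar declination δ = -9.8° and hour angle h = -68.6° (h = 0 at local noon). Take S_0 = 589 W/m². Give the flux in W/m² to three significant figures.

202 W/m²

cos θ_z = sin ϕ sin δ + cos ϕ cos δ cos h = 0.140777 + 0.202098 = 0.342875.
Flux = S_0 · cos θ_z = 589 × 0.342875 = 202.0 W/m².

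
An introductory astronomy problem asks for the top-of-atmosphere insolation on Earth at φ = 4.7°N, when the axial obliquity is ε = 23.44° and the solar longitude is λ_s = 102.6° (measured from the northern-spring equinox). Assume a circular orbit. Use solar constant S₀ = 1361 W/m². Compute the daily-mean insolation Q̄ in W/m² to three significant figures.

Solar declination: sin δ = sin ε · sin λ_s = sin 23.44° × sin 102.6° = 0.38821, so δ = +22.843°.
cos H₀ = −tan(+4.7°) tan(+22.843°) = -0.0346, H₀ = 1.6054 rad.
Bracket: H₀ sin φ sin δ + cos φ cos δ sin H₀ = 1.6054×0.08194×0.38821 + 0.99664×0.92157×0.99940 = 0.051068 + 0.917922 = 0.968990.
Q̄ = (S₀/π) × [bracket] = (1361/π) × 0.968990 = 419.8 W/m².

Q̄ ≈ 420 W/m²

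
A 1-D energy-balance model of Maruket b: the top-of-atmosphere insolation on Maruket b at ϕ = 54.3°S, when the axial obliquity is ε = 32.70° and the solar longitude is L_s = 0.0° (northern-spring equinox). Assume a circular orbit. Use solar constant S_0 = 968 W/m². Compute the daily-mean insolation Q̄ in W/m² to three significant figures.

Solar declination: sin δ = sin ε · sin L_s = sin 32.70° × sin 0.0° = 0.00000, so δ = +0.000°.
cos h₀ = −tan(-54.3°) tan(+0.000°) = 0.0000, h₀ = 1.5708 rad.
Bracket: h₀ sin ϕ sin δ + cos ϕ cos δ sin h₀ = 1.5708×-0.81208×0.00000 + 0.58354×1.00000×1.00000 = -0.000000 + 0.583540 = 0.583540.
Q̄ = (S_0/π) × [bracket] = (968/π) × 0.583540 = 179.8 W/m².

Q̄ ≈ 180 W/m²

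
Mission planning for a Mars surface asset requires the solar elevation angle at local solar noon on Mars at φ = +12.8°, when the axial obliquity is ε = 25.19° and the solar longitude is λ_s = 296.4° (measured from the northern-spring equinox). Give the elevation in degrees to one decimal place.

Solar declination: sin δ = sin ε · sin λ_s = sin 25.19° × sin 296.4° = -0.38123, so δ = -22.410°.
At local noon the hour angle is zero, so the zenith angle equals |φ − δ| = |+12.8° − (-22.410°)| = 35.210°.
Elevation = 90° − 35.210° = 54.8°.

54.8°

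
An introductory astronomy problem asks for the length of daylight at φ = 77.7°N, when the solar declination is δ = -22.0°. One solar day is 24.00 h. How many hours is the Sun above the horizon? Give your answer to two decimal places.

0.00 h

cos H₀ = −tan φ · tan δ = 1.8530 ≥ 1, so the Sun never rises (polar night) and H₀ = 0.
Daylight = 2H₀/(2π) × 24.00 h = (0.0000/π) × 24.00 = 0.00 h.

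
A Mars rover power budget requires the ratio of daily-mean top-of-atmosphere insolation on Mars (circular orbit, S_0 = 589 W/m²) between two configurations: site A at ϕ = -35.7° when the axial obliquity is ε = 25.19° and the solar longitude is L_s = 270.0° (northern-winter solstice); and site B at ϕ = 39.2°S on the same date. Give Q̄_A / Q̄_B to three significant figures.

— Configuration A (ϕ=-35.7°):
Solar declination: sin δ = sin ε · sin L_s = sin 25.19° × sin 270.0° = -0.42562, so δ = -25.190°.
cos h₀ = −tan(-35.7°) tan(-25.190°) = -0.3380, h₀ = 1.9156 rad.
Bracket: h₀ sin ϕ sin δ + cos ϕ cos δ sin h₀ = 1.9156×-0.58354×-0.42562 + 0.81208×0.90490×0.94115 = 0.475770 + 0.691605 = 1.167375.
Q̄ = (S_0/π) × [bracket] = (589/π) × 1.167375 = 218.86 W/m².
— Configuration B (ϕ=-39.2°):
cos h₀ = −tan(-39.2°) tan(-25.190°) = -0.3836, h₀ = 1.9645 rad.
Bracket: h₀ sin ϕ sin δ + cos ϕ cos δ sin h₀ = 1.9645×-0.63203×-0.42562 + 0.77494×0.90490×0.92350 = 0.528460 + 0.647598 = 1.176058.
Q̄ = (S_0/π) × [bracket] = (589/π) × 1.176058 = 220.49 W/m².
Ratio Q̄_A / Q̄_B = 218.86 / 220.49 = 0.9926.

Q̄_A / Q̄_B ≈ 0.993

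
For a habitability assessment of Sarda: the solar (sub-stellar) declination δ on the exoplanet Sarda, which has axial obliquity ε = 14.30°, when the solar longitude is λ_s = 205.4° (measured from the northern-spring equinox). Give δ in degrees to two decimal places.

sin δ = sin ε · sin λ_s = sin 14.30° × sin 205.4° = -0.105947.
δ = arcsin(-0.105947) = -6.08°.

δ = -6.08°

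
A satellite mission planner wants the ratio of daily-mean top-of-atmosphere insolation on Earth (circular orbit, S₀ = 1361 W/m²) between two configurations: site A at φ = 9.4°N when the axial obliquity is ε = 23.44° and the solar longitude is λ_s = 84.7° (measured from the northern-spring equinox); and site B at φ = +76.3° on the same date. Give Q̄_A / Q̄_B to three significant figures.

Q̄_A / Q̄_B ≈ 0.835

— Configuration A (φ=+9.4°):
Solar declination: sin δ = sin ε · sin λ_s = sin 23.44° × sin 84.7° = 0.39609, so δ = +23.334°.
cos H₀ = −tan(+9.4°) tan(+23.334°) = -0.0714, H₀ = 1.6423 rad.
Bracket: H₀ sin φ sin δ + cos φ cos δ sin H₀ = 1.6423×0.16333×0.39609 + 0.98657×0.91821×0.99745 = 0.106246 + 0.903568 = 1.009814.
Q̄ = (S₀/π) × [bracket] = (1361/π) × 1.009814 = 437.47 W/m².
— Configuration B (φ=+76.3°):
cos H₀ = −tan(+76.3°) tan(+23.334°) = -1.7695 ≤ −1 ⇒ polar day, H₀ = π.
Bracket: H₀ sin φ sin δ + cos φ cos δ sin H₀ = 3.1416×0.97155×0.39609 + 0.23684×0.91821×0.00000 = 1.208954 + 0.000000 = 1.208954.
Q̄ = (S₀/π) × [bracket] = (1361/π) × 1.208954 = 523.74 W/m².
Ratio Q̄_A / Q̄_B = 437.47 / 523.74 = 0.8353.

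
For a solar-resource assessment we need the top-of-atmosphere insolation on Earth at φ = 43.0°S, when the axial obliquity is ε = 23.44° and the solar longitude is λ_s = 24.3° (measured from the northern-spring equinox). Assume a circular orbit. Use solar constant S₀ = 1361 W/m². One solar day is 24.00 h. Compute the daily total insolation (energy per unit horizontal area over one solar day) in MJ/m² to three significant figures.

Solar declination: sin δ = sin ε · sin λ_s = sin 23.44° × sin 24.3° = 0.16370, so δ = +9.421°.
cos H₀ = −tan(-43.0°) tan(+9.421°) = 0.1547, H₀ = 1.4154 rad.
Bracket: H₀ sin φ sin δ + cos φ cos δ sin H₀ = 1.4154×-0.68200×0.16370 + 0.73135×0.98651×0.98796 = -0.158020 + 0.712797 = 0.554777.
Q̄ = (S₀/π) × [bracket] = (1361/π) × 0.554777 = 240.34 W/m².
Daily total = Q̄ × 24.00 h × 3600 s/h = 240.34 × 24.00 × 3600 / 10⁶ = 20.77 MJ/m².

20.8 MJ/m²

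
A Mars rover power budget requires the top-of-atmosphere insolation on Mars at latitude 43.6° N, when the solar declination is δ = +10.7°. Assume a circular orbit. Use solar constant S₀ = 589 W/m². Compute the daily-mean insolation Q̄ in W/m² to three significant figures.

cos H₀ = −tan(+43.6°) tan(+10.700°) = -0.1799, H₀ = 1.7517 rad.
Bracket: H₀ sin φ sin δ + cos φ cos δ sin H₀ = 1.7517×0.68962×0.18567 + 0.72417×0.98261×0.98368 = 0.224291 + 0.699964 = 0.924255.
Q̄ = (S₀/π) × [bracket] = (589/π) × 0.924255 = 173.3 W/m².

Q̄ ≈ 173 W/m²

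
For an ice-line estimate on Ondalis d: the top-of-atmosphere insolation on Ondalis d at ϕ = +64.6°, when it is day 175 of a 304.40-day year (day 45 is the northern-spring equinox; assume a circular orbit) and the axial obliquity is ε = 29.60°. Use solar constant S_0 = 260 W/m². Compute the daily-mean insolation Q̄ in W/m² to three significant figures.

Q̄ ≈ 64.2 W/m²

Solar longitude: L_s = 360° × (175 − 45)/304.40 = 153.745°.
sin δ = sin 29.60° × sin 153.745° = 0.21850, so δ = +12.621°.
cos h₀ = −tan(+64.6°) tan(+12.621°) = -0.4716, h₀ = 2.0619 rad.
Bracket: h₀ sin ϕ sin δ + cos ϕ cos δ sin h₀ = 2.0619×0.90334×0.21850 + 0.42894×0.97584×0.88183 = 0.406977 + 0.369114 = 0.776091.
Q̄ = (S_0/π) × [bracket] = (260/π) × 0.776091 = 64.23 W/m².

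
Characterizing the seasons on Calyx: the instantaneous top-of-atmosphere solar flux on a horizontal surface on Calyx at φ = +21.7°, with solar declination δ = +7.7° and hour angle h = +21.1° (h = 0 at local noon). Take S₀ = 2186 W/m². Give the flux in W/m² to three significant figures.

1.99e+03 W/m²

cos θ_z = sin φ sin δ + cos φ cos δ cos h = 0.049541 + 0.859021 = 0.908562.
Flux = S₀ · cos θ_z = 2186 × 0.908562 = 1986 W/m².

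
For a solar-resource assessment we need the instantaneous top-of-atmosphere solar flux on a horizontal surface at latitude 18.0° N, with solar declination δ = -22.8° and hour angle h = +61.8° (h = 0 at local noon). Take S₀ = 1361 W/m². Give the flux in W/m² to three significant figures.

401 W/m²

cos θ_z = sin φ sin δ + cos φ cos δ cos h = -0.119749 + 0.414306 = 0.294557.
Flux = S₀ · cos θ_z = 1361 × 0.294557 = 400.9 W/m².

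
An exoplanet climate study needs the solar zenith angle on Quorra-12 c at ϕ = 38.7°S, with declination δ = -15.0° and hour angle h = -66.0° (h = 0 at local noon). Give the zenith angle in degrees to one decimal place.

cos θ_z = sin ϕ sin δ + cos ϕ cos δ cos h = 0.161825 + 0.306613 = 0.468438.
θ_z = arccos(0.468438) = 62.1°.

θ_z = 62.1°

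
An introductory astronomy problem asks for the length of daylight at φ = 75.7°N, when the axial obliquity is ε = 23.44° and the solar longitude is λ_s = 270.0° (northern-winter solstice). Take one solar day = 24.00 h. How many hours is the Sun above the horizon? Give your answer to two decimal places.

Solar declination: sin δ = sin ε · sin λ_s = sin 23.44° × sin 270.0° = -0.39779, so δ = -23.440°.
cos H₀ = −tan φ · tan δ = 1.7010 ≥ 1, so the Sun never rises (polar night) and H₀ = 0.
Daylight = 2H₀/(2π) × 24.00 h = (0.0000/π) × 24.00 = 0.00 h.

0.00 h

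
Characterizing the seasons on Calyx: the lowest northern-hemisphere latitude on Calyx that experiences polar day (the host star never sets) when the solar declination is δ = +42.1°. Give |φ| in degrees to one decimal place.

Polar day requires cos H₀ = −tan φ tan δ ≤ −1, i.e. tan φ tan δ ≥ 1.
The boundary is |tan φ| · |tan δ| = 1, so |φ| = 90° − |δ| = 90° − 42.1° = 47.9° in the northern hemisphere.

|φ| = 47.9°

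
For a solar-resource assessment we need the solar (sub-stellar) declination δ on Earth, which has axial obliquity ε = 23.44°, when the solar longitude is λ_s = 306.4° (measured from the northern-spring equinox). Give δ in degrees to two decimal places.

sin δ = sin ε · sin λ_s = sin 23.44° × sin 306.4° = -0.320178.
δ = arcsin(-0.320178) = -18.67°.

δ = -18.67°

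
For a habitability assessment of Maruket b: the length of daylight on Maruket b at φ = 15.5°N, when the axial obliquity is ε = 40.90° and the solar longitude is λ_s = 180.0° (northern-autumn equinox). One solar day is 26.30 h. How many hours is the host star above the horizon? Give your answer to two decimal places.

Solar declination: sin δ = sin ε · sin λ_s = sin 40.90° × sin 180.0° = 0.00000, so δ = +0.000°.
cos H₀ = −tan φ · tan δ = −tan(+15.5°) × tan(+0.000°) = -0.0000, so H₀ = 1.5708 rad = 90.00°.
Daylight = 2H₀/(2π) × 26.30 h = (1.5708/π) × 26.30 = 13.15 h.

13.15 h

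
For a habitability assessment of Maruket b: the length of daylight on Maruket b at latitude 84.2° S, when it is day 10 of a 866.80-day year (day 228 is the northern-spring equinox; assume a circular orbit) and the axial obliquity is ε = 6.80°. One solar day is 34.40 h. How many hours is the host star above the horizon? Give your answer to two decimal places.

Solar longitude: λ_s = 360° × (10 − 228)/866.80 = -90.540°, i.e. -90.540° + 360° = 269.460°.
sin δ = sin 6.80° × sin 269.460° = -0.11840, so δ = -6.800°.
Sunrise equation: cos H₀ = −tan φ · tan δ = -1.1739 ≤ −1, so the host star never sets (polar day) and H₀ = π.
Daylight = 2H₀/(2π) × 34.40 h = (3.1416/π) × 34.40 = 34.40 h.

34.40 h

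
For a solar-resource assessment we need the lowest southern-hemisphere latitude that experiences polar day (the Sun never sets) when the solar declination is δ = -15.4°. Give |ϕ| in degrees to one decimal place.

Polar day requires cos h₀ = −tan ϕ tan δ ≤ −1, i.e. tan ϕ tan δ ≥ 1.
The boundary is |tan ϕ| · |tan δ| = 1, so |ϕ| = 90° − |δ| = 90° − 15.4° = 74.6° in the southern hemisphere.

|ϕ| = 74.6°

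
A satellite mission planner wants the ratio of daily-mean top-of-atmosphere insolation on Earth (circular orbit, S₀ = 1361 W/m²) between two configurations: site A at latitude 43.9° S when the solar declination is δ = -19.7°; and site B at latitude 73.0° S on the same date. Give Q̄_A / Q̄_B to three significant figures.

Q̄_A / Q̄_B ≈ 1.07

— Configuration A (φ=-43.9°):
cos H₀ = −tan(-43.9°) tan(-19.700°) = -0.3446, H₀ = 1.9226 rad.
Bracket: H₀ sin φ sin δ + cos φ cos δ sin H₀ = 1.9226×-0.69340×-0.33710 + 0.72055×0.94147×0.93876 = 0.449398 + 0.636832 = 1.086230.
Q̄ = (S₀/π) × [bracket] = (1361/π) × 1.086230 = 470.58 W/m².
— Configuration B (φ=-73.0°):
cos H₀ = −tan(-73.0°) tan(-19.700°) = -1.1711 ≤ −1 ⇒ polar day, H₀ = π.
Bracket: H₀ sin φ sin δ + cos φ cos δ sin H₀ = 3.1416×-0.95630×-0.33710 + 0.29237×0.94147×0.00000 = 1.012754 + 0.000000 = 1.012754.
Q̄ = (S₀/π) × [bracket] = (1361/π) × 1.012754 = 438.75 W/m².
Ratio Q̄_A / Q̄_B = 470.58 / 438.75 = 1.073.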